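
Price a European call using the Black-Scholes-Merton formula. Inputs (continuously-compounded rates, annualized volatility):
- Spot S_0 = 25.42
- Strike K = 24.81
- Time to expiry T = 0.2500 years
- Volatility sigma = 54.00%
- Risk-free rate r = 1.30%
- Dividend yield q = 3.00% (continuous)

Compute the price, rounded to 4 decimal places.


d1 = (ln(S/K) + (r - q + 0.5*sigma^2) * T) / (sigma * sqrt(T)) = 0.20922025
d2 = d1 - sigma * sqrt(T) = -0.06077975
exp(-rT) = 0.99675528; exp(-qT) = 0.99252805
C = S_0 * exp(-qT) * N(d1) - K * exp(-rT) * N(d2)
N(d1) = 0.58286185; N(d2) = 0.47576731
C = 25.4200 * 0.99252805 * 0.58286185 - 24.8100 * 0.99675528 * 0.47576731 = 2.9402

Answer: Price = 2.9402


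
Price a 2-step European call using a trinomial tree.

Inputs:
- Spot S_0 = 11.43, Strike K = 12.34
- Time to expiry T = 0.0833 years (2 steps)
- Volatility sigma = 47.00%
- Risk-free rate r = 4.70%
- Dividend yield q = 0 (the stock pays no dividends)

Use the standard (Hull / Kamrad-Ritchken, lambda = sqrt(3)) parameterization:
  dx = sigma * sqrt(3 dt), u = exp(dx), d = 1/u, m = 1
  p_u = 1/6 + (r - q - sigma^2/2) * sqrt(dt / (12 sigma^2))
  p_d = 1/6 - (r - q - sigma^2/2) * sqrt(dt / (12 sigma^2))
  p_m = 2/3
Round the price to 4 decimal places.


dt = T/N = 0.041650; dx = sigma*sqrt(3*dt) = 0.166137
u = exp(dx) = 1.180735; d = 1/u = 0.846930
p_u = 0.158713, p_m = 0.666667, p_d = 0.174620
Discount per step: exp(-r*dt) = 0.998044
Stock lattice S(k, j) with j the centered position index:
  k=0: S(0,+0) = 11.4300
  k=1: S(1,-1) = 9.6804; S(1,+0) = 11.4300; S(1,+1) = 13.4958
  k=2: S(2,-2) = 8.1986; S(2,-1) = 9.6804; S(2,+0) = 11.4300; S(2,+1) = 13.4958; S(2,+2) = 15.9350
Terminal payoffs V(N, j) = max(S_T - K, 0):
  V(2,-2) = 0.000000; V(2,-1) = 0.000000; V(2,+0) = 0.000000; V(2,+1) = 1.155797; V(2,+2) = 3.594956
Backward induction: V(k, j) = exp(-r*dt) * [p_u * V(k+1, j+1) + p_m * V(k+1, j) + p_d * V(k+1, j-1)]
  V(1,-1) = exp(-r*dt) * [p_u*0.000000 + p_m*0.000000 + p_d*0.000000] = 0.000000
  V(1,+0) = exp(-r*dt) * [p_u*1.155797 + p_m*0.000000 + p_d*0.000000] = 0.183082
  V(1,+1) = exp(-r*dt) * [p_u*3.594956 + p_m*1.155797 + p_d*0.000000] = 1.338476
  V(0,+0) = exp(-r*dt) * [p_u*1.338476 + p_m*0.183082 + p_d*0.000000] = 0.333834

Answer: Price = V(0,0) = 0.3338


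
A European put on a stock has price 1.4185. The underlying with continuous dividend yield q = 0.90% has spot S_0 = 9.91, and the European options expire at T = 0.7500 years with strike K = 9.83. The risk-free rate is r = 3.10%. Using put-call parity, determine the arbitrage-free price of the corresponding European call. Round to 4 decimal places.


Put-call parity: C - P = S_0 * exp(-qT) - K * exp(-rT).
S_0 * exp(-qT) = 9.9100 * 0.99327273 = 9.84333276
K * exp(-rT) = 9.8300 * 0.97701820 = 9.60408889
C = P + S*exp(-qT) - K*exp(-rT)
C = 1.4185 + 9.84333276 - 9.60408889 = 1.6577

Answer: Call price = 1.6577


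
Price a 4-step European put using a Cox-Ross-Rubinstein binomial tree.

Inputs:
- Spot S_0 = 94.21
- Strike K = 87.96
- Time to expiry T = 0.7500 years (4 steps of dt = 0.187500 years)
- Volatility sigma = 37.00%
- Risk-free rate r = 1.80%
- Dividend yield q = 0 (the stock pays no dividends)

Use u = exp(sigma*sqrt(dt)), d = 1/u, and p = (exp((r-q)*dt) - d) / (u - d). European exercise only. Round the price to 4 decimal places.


Answer: Price = V(0,0) = 8.3677

Derivation:
dt = T/N = 0.187500
u = exp(sigma*sqrt(dt)) = 1.173763; d = 1/u = 0.851961
p = (exp((r-q)*dt) - d) / (u - d) = 0.470537
Discount per step: exp(-r*dt) = 0.996631
Stock lattice S(k, i) with i counting down-moves:
  k=0: S(0,0) = 94.2100
  k=1: S(1,0) = 110.5802; S(1,1) = 80.2632
  k=2: S(2,0) = 129.7949; S(2,1) = 94.2100; S(2,2) = 68.3811
  k=3: S(3,0) = 152.3485; S(3,1) = 110.5802; S(3,2) = 80.2632; S(3,3) = 58.2580
  k=4: S(4,0) = 178.8210; S(4,1) = 129.7949; S(4,2) = 94.2100; S(4,3) = 68.3811; S(4,4) = 49.6336
Terminal payoffs V(N, i) = max(K - S_T, 0):
  V(4,0) = 0.000000; V(4,1) = 0.000000; V(4,2) = 0.000000; V(4,3) = 19.578868; V(4,4) = 38.326424
Backward induction: V(k, i) = exp(-r*dt) * [p * V(k+1, i) + (1-p) * V(k+1, i+1)].
  V(3,0) = exp(-r*dt) * [p*0.000000 + (1-p)*0.000000] = 0.000000
  V(3,1) = exp(-r*dt) * [p*0.000000 + (1-p)*0.000000] = 0.000000
  V(3,2) = exp(-r*dt) * [p*0.000000 + (1-p)*19.578868] = 10.331353
  V(3,3) = exp(-r*dt) * [p*19.578868 + (1-p)*38.326424] = 29.405588
  V(2,0) = exp(-r*dt) * [p*0.000000 + (1-p)*0.000000] = 0.000000
  V(2,1) = exp(-r*dt) * [p*0.000000 + (1-p)*10.331353] = 5.451635
  V(2,2) = exp(-r*dt) * [p*10.331353 + (1-p)*29.405588] = 20.361612
  V(1,0) = exp(-r*dt) * [p*0.000000 + (1-p)*5.451635] = 2.876712
  V(1,1) = exp(-r*dt) * [p*5.451635 + (1-p)*20.361612] = 13.300945
  V(0,0) = exp(-r*dt) * [p*2.876712 + (1-p)*13.300945] = 8.367666


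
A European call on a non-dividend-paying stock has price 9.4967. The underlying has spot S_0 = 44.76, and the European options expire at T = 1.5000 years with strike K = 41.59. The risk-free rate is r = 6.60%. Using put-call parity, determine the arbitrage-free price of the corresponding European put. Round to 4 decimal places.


Answer: Put price = 2.4065

Derivation:
Put-call parity: C - P = S_0 * exp(-qT) - K * exp(-rT).
S_0 * exp(-qT) = 44.7600 * 1.00000000 = 44.76000000
K * exp(-rT) = 41.5900 * 0.90574271 = 37.66983923
P = C - S*exp(-qT) + K*exp(-rT)
P = 9.4967 - 44.76000000 + 37.66983923 = 2.4065


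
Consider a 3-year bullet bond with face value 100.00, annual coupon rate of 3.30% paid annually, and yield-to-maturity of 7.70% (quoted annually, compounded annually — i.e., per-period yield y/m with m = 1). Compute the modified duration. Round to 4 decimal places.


Answer: Modified duration = 2.6915

Derivation:
Coupon per period c = face * coupon_rate / m = 3.300000
Periods per year m = 1; per-period yield y/m = 0.077000
Number of cashflows N = 3
Cashflows (t years, CF_t, discount factor 1/(1+y/m)^(m*t), PV):
  t = 1.0000: CF_t = 3.300000, DF = 0.928505, PV = 3.064067
  t = 2.0000: CF_t = 3.300000, DF = 0.862122, PV = 2.845002
  t = 3.0000: CF_t = 103.300000, DF = 0.800484, PV = 82.690042
Price P = sum_t PV_t = 88.599110
First compute Macaulay numerator sum_t t * PV_t:
  t * PV_t at t = 1.0000: 3.064067
  t * PV_t at t = 2.0000: 5.690003
  t * PV_t at t = 3.0000: 248.070125
Macaulay duration D = 256.824196 / 88.599110 = 2.898722
Modified duration = D / (1 + y/m) = 2.898722 / (1 + 0.077000) = 2.691478


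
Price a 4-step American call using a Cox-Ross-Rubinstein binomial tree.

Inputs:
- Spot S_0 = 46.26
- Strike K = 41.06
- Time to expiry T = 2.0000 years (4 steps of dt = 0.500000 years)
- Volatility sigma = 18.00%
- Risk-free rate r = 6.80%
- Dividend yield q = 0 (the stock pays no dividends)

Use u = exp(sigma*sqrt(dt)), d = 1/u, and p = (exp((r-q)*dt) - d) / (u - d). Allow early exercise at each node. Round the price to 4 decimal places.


Answer: Price = V(0,0) = 11.3881

Derivation:
dt = T/N = 0.500000
u = exp(sigma*sqrt(dt)) = 1.135734; d = 1/u = 0.880488
p = (exp((r-q)*dt) - d) / (u - d) = 0.603718
Discount per step: exp(-r*dt) = 0.966572
Stock lattice S(k, i) with i counting down-moves:
  k=0: S(0,0) = 46.2600
  k=1: S(1,0) = 52.5391; S(1,1) = 40.7314
  k=2: S(2,0) = 59.6704; S(2,1) = 46.2600; S(2,2) = 35.8635
  k=3: S(3,0) = 67.7697; S(3,1) = 52.5391; S(3,2) = 40.7314; S(3,3) = 31.5773
  k=4: S(4,0) = 76.9684; S(4,1) = 59.6704; S(4,2) = 46.2600; S(4,3) = 35.8635; S(4,4) = 27.8035
Terminal payoffs V(N, i) = max(S_T - K, 0):
  V(4,0) = 35.908369; V(4,1) = 18.610401; V(4,2) = 5.200000; V(4,3) = 0.000000; V(4,4) = 0.000000
Backward induction: V(k, i) = exp(-r*dt) * [p * V(k+1, i) + (1-p) * V(k+1, i+1)]; then take max(V_cont, immediate exercise) for American.
  V(3,0) = exp(-r*dt) * [p*35.908369 + (1-p)*18.610401] = 28.082283; exercise = 26.709709; V(3,0) = max -> 28.082283
  V(3,1) = exp(-r*dt) * [p*18.610401 + (1-p)*5.200000] = 12.851633; exercise = 11.479059; V(3,1) = max -> 12.851633
  V(3,2) = exp(-r*dt) * [p*5.200000 + (1-p)*0.000000] = 3.034391; exercise = 0.000000; V(3,2) = max -> 3.034391
  V(3,3) = exp(-r*dt) * [p*0.000000 + (1-p)*0.000000] = 0.000000; exercise = 0.000000; V(3,3) = max -> 0.000000
  V(2,0) = exp(-r*dt) * [p*28.082283 + (1-p)*12.851633] = 21.309666; exercise = 18.610401; V(2,0) = max -> 21.309666
  V(2,1) = exp(-r*dt) * [p*12.851633 + (1-p)*3.034391] = 8.661677; exercise = 5.200000; V(2,1) = max -> 8.661677
  V(2,2) = exp(-r*dt) * [p*3.034391 + (1-p)*0.000000] = 1.770679; exercise = 0.000000; V(2,2) = max -> 1.770679
  V(1,0) = exp(-r*dt) * [p*21.309666 + (1-p)*8.661677] = 15.752696; exercise = 11.479059; V(1,0) = max -> 15.752696
  V(1,1) = exp(-r*dt) * [p*8.661677 + (1-p)*1.770679] = 5.732638; exercise = 0.000000; V(1,1) = max -> 5.732638
  V(0,0) = exp(-r*dt) * [p*15.752696 + (1-p)*5.732638] = 11.388077; exercise = 5.200000; V(0,0) = max -> 11.388077


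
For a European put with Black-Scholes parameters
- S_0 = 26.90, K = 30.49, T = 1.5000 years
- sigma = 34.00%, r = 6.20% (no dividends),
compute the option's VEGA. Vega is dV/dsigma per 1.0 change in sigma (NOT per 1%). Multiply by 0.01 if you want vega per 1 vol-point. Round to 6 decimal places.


Answer: Vega = 13.031615

Derivation:
d1 = 0.1307055546; d2 = -0.2857077017
phi(d1) = 0.3955490401; exp(-qT) = 1.0000000000; exp(-rT) = 0.9111935003
Vega = S * exp(-qT) * phi(d1) * sqrt(T) = 26.9000 * 1.0000000000 * 0.3955490401 * 1.2247448714 = 13.031615


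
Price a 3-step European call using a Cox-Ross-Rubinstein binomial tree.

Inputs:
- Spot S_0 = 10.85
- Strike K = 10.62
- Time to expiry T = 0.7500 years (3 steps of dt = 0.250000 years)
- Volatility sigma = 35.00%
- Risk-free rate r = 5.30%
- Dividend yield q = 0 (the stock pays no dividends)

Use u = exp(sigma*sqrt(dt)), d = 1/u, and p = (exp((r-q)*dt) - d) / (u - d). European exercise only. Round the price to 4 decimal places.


dt = T/N = 0.250000
u = exp(sigma*sqrt(dt)) = 1.191246; d = 1/u = 0.839457
p = (exp((r-q)*dt) - d) / (u - d) = 0.494277
Discount per step: exp(-r*dt) = 0.986837
Stock lattice S(k, i) with i counting down-moves:
  k=0: S(0,0) = 10.8500
  k=1: S(1,0) = 12.9250; S(1,1) = 9.1081
  k=2: S(2,0) = 15.3969; S(2,1) = 10.8500; S(2,2) = 7.6459
  k=3: S(3,0) = 18.3415; S(3,1) = 12.9250; S(3,2) = 9.1081; S(3,3) = 6.4184
Terminal payoffs V(N, i) = max(S_T - K, 0):
  V(3,0) = 7.721479; V(3,1) = 2.305021; V(3,2) = 0.000000; V(3,3) = 0.000000
Backward induction: V(k, i) = exp(-r*dt) * [p * V(k+1, i) + (1-p) * V(k+1, i+1)].
  V(2,0) = exp(-r*dt) * [p*7.721479 + (1-p)*2.305021] = 4.916670
  V(2,1) = exp(-r*dt) * [p*2.305021 + (1-p)*0.000000] = 1.124322
  V(2,2) = exp(-r*dt) * [p*0.000000 + (1-p)*0.000000] = 0.000000
  V(1,0) = exp(-r*dt) * [p*4.916670 + (1-p)*1.124322] = 2.959318
  V(1,1) = exp(-r*dt) * [p*1.124322 + (1-p)*0.000000] = 0.548411
  V(0,0) = exp(-r*dt) * [p*2.959318 + (1-p)*0.548411] = 1.717162

Answer: Price = V(0,0) = 1.7172


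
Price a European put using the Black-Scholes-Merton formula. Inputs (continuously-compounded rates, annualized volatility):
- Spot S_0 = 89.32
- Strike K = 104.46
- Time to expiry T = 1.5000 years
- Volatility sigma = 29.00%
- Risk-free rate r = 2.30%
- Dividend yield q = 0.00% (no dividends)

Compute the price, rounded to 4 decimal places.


d1 = (ln(S/K) + (r - q + 0.5*sigma^2) * T) / (sigma * sqrt(T)) = -0.16612551
d2 = d1 - sigma * sqrt(T) = -0.52130152
exp(-rT) = 0.96608834; exp(-qT) = 1.00000000
P = K * exp(-rT) * N(-d2) - S_0 * exp(-qT) * N(-d1)
N(-d1) = 0.56597091; N(-d2) = 0.69892163
P = 104.4600 * 0.96608834 * 0.69892163 - 89.3200 * 1.00000000 * 0.56597091 = 19.9810

Answer: Price = 19.9810


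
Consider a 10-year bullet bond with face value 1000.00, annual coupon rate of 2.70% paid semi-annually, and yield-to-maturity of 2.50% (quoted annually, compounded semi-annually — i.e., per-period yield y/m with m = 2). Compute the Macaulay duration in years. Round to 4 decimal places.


Answer: Macaulay duration = 8.8428 years

Derivation:
Coupon per period c = face * coupon_rate / m = 13.500000
Periods per year m = 2; per-period yield y/m = 0.012500
Number of cashflows N = 20
Cashflows (t years, CF_t, discount factor 1/(1+y/m)^(m*t), PV):
  t = 0.5000: CF_t = 13.500000, DF = 0.987654, PV = 13.333333
  t = 1.0000: CF_t = 13.500000, DF = 0.975461, PV = 13.168724
  t = 1.5000: CF_t = 13.500000, DF = 0.963418, PV = 13.006147
  t = 2.0000: CF_t = 13.500000, DF = 0.951524, PV = 12.845578
  t = 2.5000: CF_t = 13.500000, DF = 0.939777, PV = 12.686990
  t = 3.0000: CF_t = 13.500000, DF = 0.928175, PV = 12.530361
  t = 3.5000: CF_t = 13.500000, DF = 0.916716, PV = 12.375665
  t = 4.0000: CF_t = 13.500000, DF = 0.905398, PV = 12.222879
  t = 4.5000: CF_t = 13.500000, DF = 0.894221, PV = 12.071979
  t = 5.0000: CF_t = 13.500000, DF = 0.883181, PV = 11.922943
  t = 5.5000: CF_t = 13.500000, DF = 0.872277, PV = 11.775746
  t = 6.0000: CF_t = 13.500000, DF = 0.861509, PV = 11.630366
  t = 6.5000: CF_t = 13.500000, DF = 0.850873, PV = 11.486781
  t = 7.0000: CF_t = 13.500000, DF = 0.840368, PV = 11.344969
  t = 7.5000: CF_t = 13.500000, DF = 0.829993, PV = 11.204908
  t = 8.0000: CF_t = 13.500000, DF = 0.819746, PV = 11.066576
  t = 8.5000: CF_t = 13.500000, DF = 0.809626, PV = 10.929951
  t = 9.0000: CF_t = 13.500000, DF = 0.799631, PV = 10.795014
  t = 9.5000: CF_t = 13.500000, DF = 0.789759, PV = 10.661742
  t = 10.0000: CF_t = 1013.500000, DF = 0.780009, PV = 790.538664
Price P = sum_t PV_t = 1017.599316
Macaulay numerator sum_t t * PV_t:
  t * PV_t at t = 0.5000: 6.666667
  t * PV_t at t = 1.0000: 13.168724
  t * PV_t at t = 1.5000: 19.509221
  t * PV_t at t = 2.0000: 25.691155
  t * PV_t at t = 2.5000: 31.717476
  t * PV_t at t = 3.0000: 37.591082
  t * PV_t at t = 3.5000: 43.314828
  t * PV_t at t = 4.0000: 48.891516
  t * PV_t at t = 4.5000: 54.323907
  t * PV_t at t = 5.0000: 59.614713
  t * PV_t at t = 5.5000: 64.766601
  t * PV_t at t = 6.0000: 69.782197
  t * PV_t at t = 6.5000: 74.664079
  t * PV_t at t = 7.0000: 79.414785
  t * PV_t at t = 7.5000: 84.036809
  t * PV_t at t = 8.0000: 88.532605
  t * PV_t at t = 8.5000: 92.904586
  t * PV_t at t = 9.0000: 97.155123
  t * PV_t at t = 9.5000: 101.286548
  t * PV_t at t = 10.0000: 7905.386637
Macaulay duration D = (sum_t t * PV_t) / P = 8998.419258 / 1017.599316 = 8.842792


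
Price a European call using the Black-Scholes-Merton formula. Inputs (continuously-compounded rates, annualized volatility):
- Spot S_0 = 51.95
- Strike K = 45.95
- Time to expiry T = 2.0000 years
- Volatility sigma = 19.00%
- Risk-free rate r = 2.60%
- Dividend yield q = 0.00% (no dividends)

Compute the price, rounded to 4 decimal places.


d1 = (ln(S/K) + (r - q + 0.5*sigma^2) * T) / (sigma * sqrt(T)) = 0.78462008
d2 = d1 - sigma * sqrt(T) = 0.51591951
exp(-rT) = 0.94932887; exp(-qT) = 1.00000000
C = S_0 * exp(-qT) * N(d1) - K * exp(-rT) * N(d2)
N(d1) = 0.78366182; N(d2) = 0.69704468
C = 51.9500 * 1.00000000 * 0.78366182 - 45.9500 * 0.94932887 * 0.69704468 = 10.3050

Answer: Price = 10.3050


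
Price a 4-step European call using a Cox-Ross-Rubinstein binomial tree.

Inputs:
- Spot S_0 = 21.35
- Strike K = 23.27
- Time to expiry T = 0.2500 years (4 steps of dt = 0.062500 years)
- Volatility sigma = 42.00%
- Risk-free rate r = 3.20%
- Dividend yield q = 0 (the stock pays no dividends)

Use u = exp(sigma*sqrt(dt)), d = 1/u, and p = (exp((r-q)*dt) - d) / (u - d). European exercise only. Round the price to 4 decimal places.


Answer: Price = V(0,0) = 1.2095

Derivation:
dt = T/N = 0.062500
u = exp(sigma*sqrt(dt)) = 1.110711; d = 1/u = 0.900325
p = (exp((r-q)*dt) - d) / (u - d) = 0.483290
Discount per step: exp(-r*dt) = 0.998002
Stock lattice S(k, i) with i counting down-moves:
  k=0: S(0,0) = 21.3500
  k=1: S(1,0) = 23.7137; S(1,1) = 19.2219
  k=2: S(2,0) = 26.3390; S(2,1) = 21.3500; S(2,2) = 17.3060
  k=3: S(3,0) = 29.2550; S(3,1) = 23.7137; S(3,2) = 19.2219; S(3,3) = 15.5810
  k=4: S(4,0) = 32.4939; S(4,1) = 26.3390; S(4,2) = 21.3500; S(4,3) = 17.3060; S(4,4) = 14.0279
Terminal payoffs V(N, i) = max(S_T - K, 0):
  V(4,0) = 9.223879; V(4,1) = 3.069027; V(4,2) = 0.000000; V(4,3) = 0.000000; V(4,4) = 0.000000
Backward induction: V(k, i) = exp(-r*dt) * [p * V(k+1, i) + (1-p) * V(k+1, i+1)].
  V(3,0) = exp(-r*dt) * [p*9.223879 + (1-p)*3.069027] = 6.031530
  V(3,1) = exp(-r*dt) * [p*3.069027 + (1-p)*0.000000] = 1.480266
  V(3,2) = exp(-r*dt) * [p*0.000000 + (1-p)*0.000000] = 0.000000
  V(3,3) = exp(-r*dt) * [p*0.000000 + (1-p)*0.000000] = 0.000000
  V(2,0) = exp(-r*dt) * [p*6.031530 + (1-p)*1.480266] = 3.672494
  V(2,1) = exp(-r*dt) * [p*1.480266 + (1-p)*0.000000] = 0.713968
  V(2,2) = exp(-r*dt) * [p*0.000000 + (1-p)*0.000000] = 0.000000
  V(1,0) = exp(-r*dt) * [p*3.672494 + (1-p)*0.713968] = 2.139511
  V(1,1) = exp(-r*dt) * [p*0.713968 + (1-p)*0.000000] = 0.344364
  V(0,0) = exp(-r*dt) * [p*2.139511 + (1-p)*0.344364] = 1.209519


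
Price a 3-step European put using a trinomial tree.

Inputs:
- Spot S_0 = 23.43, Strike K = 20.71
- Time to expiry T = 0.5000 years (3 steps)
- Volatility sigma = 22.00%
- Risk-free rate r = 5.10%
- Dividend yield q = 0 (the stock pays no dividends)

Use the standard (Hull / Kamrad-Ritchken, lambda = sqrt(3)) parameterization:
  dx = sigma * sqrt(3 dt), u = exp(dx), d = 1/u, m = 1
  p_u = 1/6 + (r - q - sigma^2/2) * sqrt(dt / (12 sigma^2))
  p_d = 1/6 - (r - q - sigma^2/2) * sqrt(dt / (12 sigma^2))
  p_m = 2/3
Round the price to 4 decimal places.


Answer: Price = V(0,0) = 0.3189

Derivation:
dt = T/N = 0.166667; dx = sigma*sqrt(3*dt) = 0.155563
u = exp(dx) = 1.168316; d = 1/u = 0.855933
p_u = 0.181023, p_m = 0.666667, p_d = 0.152310
Discount per step: exp(-r*dt) = 0.991536
Stock lattice S(k, j) with j the centered position index:
  k=0: S(0,+0) = 23.4300
  k=1: S(1,-1) = 20.0545; S(1,+0) = 23.4300; S(1,+1) = 27.3736
  k=2: S(2,-2) = 17.1653; S(2,-1) = 20.0545; S(2,+0) = 23.4300; S(2,+1) = 27.3736; S(2,+2) = 31.9811
  k=3: S(3,-3) = 14.6923; S(3,-2) = 17.1653; S(3,-1) = 20.0545; S(3,+0) = 23.4300; S(3,+1) = 27.3736; S(3,+2) = 31.9811; S(3,+3) = 37.3640
Terminal payoffs V(N, j) = max(K - S_T, 0):
  V(3,-3) = 6.017653; V(3,-2) = 3.544694; V(3,-1) = 0.655496; V(3,+0) = 0.000000; V(3,+1) = 0.000000; V(3,+2) = 0.000000; V(3,+3) = 0.000000
Backward induction: V(k, j) = exp(-r*dt) * [p_u * V(k+1, j+1) + p_m * V(k+1, j) + p_d * V(k+1, j-1)]
  V(2,-2) = exp(-r*dt) * [p_u*0.655496 + p_m*3.544694 + p_d*6.017653] = 3.369576
  V(2,-1) = exp(-r*dt) * [p_u*0.000000 + p_m*0.655496 + p_d*3.544694] = 0.968622
  V(2,+0) = exp(-r*dt) * [p_u*0.000000 + p_m*0.000000 + p_d*0.655496] = 0.098994
  V(2,+1) = exp(-r*dt) * [p_u*0.000000 + p_m*0.000000 + p_d*0.000000] = 0.000000
  V(2,+2) = exp(-r*dt) * [p_u*0.000000 + p_m*0.000000 + p_d*0.000000] = 0.000000
  V(1,-1) = exp(-r*dt) * [p_u*0.098994 + p_m*0.968622 + p_d*3.369576] = 1.166928
  V(1,+0) = exp(-r*dt) * [p_u*0.000000 + p_m*0.098994 + p_d*0.968622] = 0.211720
  V(1,+1) = exp(-r*dt) * [p_u*0.000000 + p_m*0.000000 + p_d*0.098994] = 0.014950
  V(0,+0) = exp(-r*dt) * [p_u*0.014950 + p_m*0.211720 + p_d*1.166928] = 0.318866


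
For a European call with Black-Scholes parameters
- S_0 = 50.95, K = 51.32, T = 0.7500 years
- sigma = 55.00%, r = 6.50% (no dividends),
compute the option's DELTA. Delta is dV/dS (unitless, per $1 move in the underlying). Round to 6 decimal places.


d1 = 0.3253142444; d2 = -0.1509997277
phi(d1) = 0.3783811674; exp(-qT) = 1.0000000000; exp(-rT) = 0.9524192047
N(d1) = 0.6275283744
Delta = exp(-qT) * N(d1) = 1.0000000000 * 0.6275283744 = 0.627528

Answer: Delta = 0.627528


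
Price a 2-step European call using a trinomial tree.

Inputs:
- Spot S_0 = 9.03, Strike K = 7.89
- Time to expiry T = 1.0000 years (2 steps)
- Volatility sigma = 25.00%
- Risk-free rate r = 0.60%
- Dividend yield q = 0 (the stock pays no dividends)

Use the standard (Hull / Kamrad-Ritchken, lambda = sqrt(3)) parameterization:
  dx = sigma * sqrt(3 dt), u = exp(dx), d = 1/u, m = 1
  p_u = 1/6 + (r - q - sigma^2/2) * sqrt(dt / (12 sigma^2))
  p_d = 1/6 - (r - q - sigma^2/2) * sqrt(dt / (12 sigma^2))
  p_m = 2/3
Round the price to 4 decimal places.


dt = T/N = 0.500000; dx = sigma*sqrt(3*dt) = 0.306186
u = exp(dx) = 1.358235; d = 1/u = 0.736250
p_u = 0.146050, p_m = 0.666667, p_d = 0.187283
Discount per step: exp(-r*dt) = 0.997004
Stock lattice S(k, j) with j the centered position index:
  k=0: S(0,+0) = 9.0300
  k=1: S(1,-1) = 6.6483; S(1,+0) = 9.0300; S(1,+1) = 12.2649
  k=2: S(2,-2) = 4.8948; S(2,-1) = 6.6483; S(2,+0) = 9.0300; S(2,+1) = 12.2649; S(2,+2) = 16.6586
Terminal payoffs V(N, j) = max(S_T - K, 0):
  V(2,-2) = 0.000000; V(2,-1) = 0.000000; V(2,+0) = 1.140000; V(2,+1) = 4.374864; V(2,+2) = 8.768570
Backward induction: V(k, j) = exp(-r*dt) * [p_u * V(k+1, j+1) + p_m * V(k+1, j) + p_d * V(k+1, j-1)]
  V(1,-1) = exp(-r*dt) * [p_u*1.140000 + p_m*0.000000 + p_d*0.000000] = 0.165998
  V(1,+0) = exp(-r*dt) * [p_u*4.374864 + p_m*1.140000 + p_d*0.000000] = 1.394759
  V(1,+1) = exp(-r*dt) * [p_u*8.768570 + p_m*4.374864 + p_d*1.140000] = 4.397517
  V(0,+0) = exp(-r*dt) * [p_u*4.397517 + p_m*1.394759 + p_d*0.165998] = 1.598384

Answer: Price = V(0,0) = 1.5984


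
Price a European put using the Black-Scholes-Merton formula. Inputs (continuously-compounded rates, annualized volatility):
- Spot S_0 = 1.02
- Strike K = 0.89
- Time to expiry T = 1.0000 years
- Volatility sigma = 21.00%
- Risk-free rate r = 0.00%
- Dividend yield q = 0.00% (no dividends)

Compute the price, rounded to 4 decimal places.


Answer: Price = 0.0310

Derivation:
d1 = (ln(S/K) + (r - q + 0.5*sigma^2) * T) / (sigma * sqrt(T)) = 0.75422116
d2 = d1 - sigma * sqrt(T) = 0.54422116
exp(-rT) = 1.00000000; exp(-qT) = 1.00000000
P = K * exp(-rT) * N(-d2) - S_0 * exp(-qT) * N(-d1)
N(-d1) = 0.22535822; N(-d2) = 0.29314465
P = 0.8900 * 1.00000000 * 0.29314465 - 1.0200 * 1.00000000 * 0.22535822 = 0.0310


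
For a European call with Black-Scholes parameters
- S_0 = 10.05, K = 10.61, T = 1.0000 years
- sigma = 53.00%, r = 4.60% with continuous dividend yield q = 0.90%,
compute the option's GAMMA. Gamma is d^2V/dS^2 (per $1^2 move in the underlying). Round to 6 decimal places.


Answer: Gamma = 0.072247

Derivation:
d1 = 0.2325012866; d2 = -0.2974987134
phi(d1) = 0.3883039160; exp(-qT) = 0.9910403788; exp(-rT) = 0.9550419622
Gamma = exp(-qT) * phi(d1) / (S * sigma * sqrt(T)) = 0.9910403788 * 0.3883039160 / (10.0500 * 0.5300 * 1.0000000000) = 0.072247


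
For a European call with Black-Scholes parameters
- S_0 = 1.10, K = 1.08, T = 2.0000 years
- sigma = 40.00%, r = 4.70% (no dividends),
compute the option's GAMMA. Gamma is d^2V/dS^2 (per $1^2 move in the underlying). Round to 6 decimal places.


Answer: Gamma = 0.570964

Derivation:
d1 = 0.4814498070; d2 = -0.0842356179
phi(d1) = 0.3552848235; exp(-qT) = 1.0000000000; exp(-rT) = 0.9102827622
Gamma = exp(-qT) * phi(d1) / (S * sigma * sqrt(T)) = 1.0000000000 * 0.3552848235 / (1.1000 * 0.4000 * 1.4142135624) = 0.570964


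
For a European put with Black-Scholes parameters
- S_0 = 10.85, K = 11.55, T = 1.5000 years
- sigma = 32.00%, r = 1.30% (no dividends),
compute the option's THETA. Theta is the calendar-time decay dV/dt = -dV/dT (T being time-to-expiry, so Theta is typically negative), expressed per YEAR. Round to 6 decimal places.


Answer: Theta = -0.472070

Derivation:
d1 = 0.0861905095; d2 = -0.3057278494
phi(d1) = 0.3974631971; exp(-qT) = 1.0000000000; exp(-rT) = 0.9806888952
Theta = -S*exp(-qT)*phi(d1)*sigma/(2*sqrt(T)) + r*K*exp(-rT)*N(-d2) - q*S*exp(-qT)*N(-d1)
N(-d1) = 0.4656574875; N(-d2) = 0.6200940664; sqrt(T) = 1.2247448714
Term 1 = -10.8500 * 1.0000000000 * 0.3974631971 * 0.3200 / (2 * 1.2247448714) = -0.5633794648
Term 2 = 0.0130 * 11.5500 * 0.9806888952 * 0.6200940664 = 0.0913091226
Term 3 = 0 (no dividend yield, q = 0)
Theta = -0.5633794648 + (0.0913091226) + (0.0000000000) = -0.472070


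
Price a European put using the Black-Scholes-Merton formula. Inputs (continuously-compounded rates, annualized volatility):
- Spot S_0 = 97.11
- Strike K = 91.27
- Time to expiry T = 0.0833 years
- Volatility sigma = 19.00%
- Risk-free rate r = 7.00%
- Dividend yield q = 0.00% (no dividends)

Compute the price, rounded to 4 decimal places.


d1 = (ln(S/K) + (r - q + 0.5*sigma^2) * T) / (sigma * sqrt(T)) = 1.26477359
d2 = d1 - sigma * sqrt(T) = 1.20993629
exp(-rT) = 0.99418597; exp(-qT) = 1.00000000
P = K * exp(-rT) * N(-d2) - S_0 * exp(-qT) * N(-d1)
N(-d1) = 0.10297625; N(-d2) = 0.11315167
P = 91.2700 * 0.99418597 * 0.11315167 - 97.1100 * 1.00000000 * 0.10297625 = 0.2673

Answer: Price = 0.2673


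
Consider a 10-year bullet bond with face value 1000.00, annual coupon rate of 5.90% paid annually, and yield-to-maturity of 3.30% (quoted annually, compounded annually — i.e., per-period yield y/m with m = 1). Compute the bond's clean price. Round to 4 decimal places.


Answer: Price = 1218.4280

Derivation:
Coupon per period c = face * coupon_rate / m = 59.000000
Periods per year m = 1; per-period yield y/m = 0.033000
Number of cashflows N = 10
Cashflows (t years, CF_t, discount factor 1/(1+y/m)^(m*t), PV):
  t = 1.0000: CF_t = 59.000000, DF = 0.968054, PV = 57.115198
  t = 2.0000: CF_t = 59.000000, DF = 0.937129, PV = 55.290608
  t = 3.0000: CF_t = 59.000000, DF = 0.907192, PV = 53.524306
  t = 4.0000: CF_t = 59.000000, DF = 0.878211, PV = 51.814430
  t = 5.0000: CF_t = 59.000000, DF = 0.850156, PV = 50.159177
  t = 6.0000: CF_t = 59.000000, DF = 0.822997, PV = 48.556803
  t = 7.0000: CF_t = 59.000000, DF = 0.796705, PV = 47.005617
  t = 8.0000: CF_t = 59.000000, DF = 0.771254, PV = 45.503986
  t = 9.0000: CF_t = 59.000000, DF = 0.746616, PV = 44.050325
  t = 10.0000: CF_t = 1059.000000, DF = 0.722764, PV = 765.407555
Price P = sum_t PV_t = 1218.428007


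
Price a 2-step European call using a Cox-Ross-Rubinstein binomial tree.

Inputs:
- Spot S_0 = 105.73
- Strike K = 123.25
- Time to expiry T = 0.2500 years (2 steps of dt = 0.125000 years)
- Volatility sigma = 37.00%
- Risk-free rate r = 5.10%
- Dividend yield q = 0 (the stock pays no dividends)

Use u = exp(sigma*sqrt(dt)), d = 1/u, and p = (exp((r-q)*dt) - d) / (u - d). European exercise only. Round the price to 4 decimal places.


Answer: Price = V(0,0) = 3.3655

Derivation:
dt = T/N = 0.125000
u = exp(sigma*sqrt(dt)) = 1.139757; d = 1/u = 0.877380
p = (exp((r-q)*dt) - d) / (u - d) = 0.491718
Discount per step: exp(-r*dt) = 0.993645
Stock lattice S(k, i) with i counting down-moves:
  k=0: S(0,0) = 105.7300
  k=1: S(1,0) = 120.5065; S(1,1) = 92.7654
  k=2: S(2,0) = 137.3480; S(2,1) = 105.7300; S(2,2) = 81.3905
Terminal payoffs V(N, i) = max(S_T - K, 0):
  V(2,0) = 14.098046; V(2,1) = 0.000000; V(2,2) = 0.000000
Backward induction: V(k, i) = exp(-r*dt) * [p * V(k+1, i) + (1-p) * V(k+1, i+1)].
  V(1,0) = exp(-r*dt) * [p*14.098046 + (1-p)*0.000000] = 6.888205
  V(1,1) = exp(-r*dt) * [p*0.000000 + (1-p)*0.000000] = 0.000000
  V(0,0) = exp(-r*dt) * [p*6.888205 + (1-p)*0.000000] = 3.365528


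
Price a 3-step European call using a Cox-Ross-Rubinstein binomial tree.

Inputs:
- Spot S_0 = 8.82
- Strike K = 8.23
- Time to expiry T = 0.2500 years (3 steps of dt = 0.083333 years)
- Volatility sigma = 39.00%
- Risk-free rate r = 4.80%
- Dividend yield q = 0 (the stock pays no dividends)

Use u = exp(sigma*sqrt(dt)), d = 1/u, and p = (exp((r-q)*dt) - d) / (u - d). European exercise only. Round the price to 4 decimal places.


Answer: Price = V(0,0) = 1.0747

Derivation:
dt = T/N = 0.083333
u = exp(sigma*sqrt(dt)) = 1.119165; d = 1/u = 0.893523
p = (exp((r-q)*dt) - d) / (u - d) = 0.489647
Discount per step: exp(-r*dt) = 0.996008
Stock lattice S(k, i) with i counting down-moves:
  k=0: S(0,0) = 8.8200
  k=1: S(1,0) = 9.8710; S(1,1) = 7.8809
  k=2: S(2,0) = 11.0473; S(2,1) = 8.8200; S(2,2) = 7.0417
  k=3: S(3,0) = 12.3638; S(3,1) = 9.8710; S(3,2) = 7.8809; S(3,3) = 6.2920
Terminal payoffs V(N, i) = max(S_T - K, 0):
  V(3,0) = 4.133787; V(3,1) = 1.641040; V(3,2) = 0.000000; V(3,3) = 0.000000
Backward induction: V(k, i) = exp(-r*dt) * [p * V(k+1, i) + (1-p) * V(k+1, i+1)].
  V(2,0) = exp(-r*dt) * [p*4.133787 + (1-p)*1.641040] = 2.850181
  V(2,1) = exp(-r*dt) * [p*1.641040 + (1-p)*0.000000] = 0.800322
  V(2,2) = exp(-r*dt) * [p*0.000000 + (1-p)*0.000000] = 0.000000
  V(1,0) = exp(-r*dt) * [p*2.850181 + (1-p)*0.800322] = 1.796826
  V(1,1) = exp(-r*dt) * [p*0.800322 + (1-p)*0.000000] = 0.390310
  V(0,0) = exp(-r*dt) * [p*1.796826 + (1-p)*0.390310] = 1.074699


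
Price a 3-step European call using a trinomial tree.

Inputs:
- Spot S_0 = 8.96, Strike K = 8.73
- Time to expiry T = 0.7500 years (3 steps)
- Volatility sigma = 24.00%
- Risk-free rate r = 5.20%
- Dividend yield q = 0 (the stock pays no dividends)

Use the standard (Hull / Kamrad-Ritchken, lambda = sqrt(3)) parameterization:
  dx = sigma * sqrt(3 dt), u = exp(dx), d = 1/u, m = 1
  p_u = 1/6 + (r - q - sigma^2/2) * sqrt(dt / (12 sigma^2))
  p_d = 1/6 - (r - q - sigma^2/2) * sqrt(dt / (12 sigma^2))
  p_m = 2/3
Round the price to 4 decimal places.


Answer: Price = V(0,0) = 1.0052

Derivation:
dt = T/N = 0.250000; dx = sigma*sqrt(3*dt) = 0.207846
u = exp(dx) = 1.231024; d = 1/u = 0.812332
p_u = 0.180619, p_m = 0.666667, p_d = 0.152714
Discount per step: exp(-r*dt) = 0.987084
Stock lattice S(k, j) with j the centered position index:
  k=0: S(0,+0) = 8.9600
  k=1: S(1,-1) = 7.2785; S(1,+0) = 8.9600; S(1,+1) = 11.0300
  k=2: S(2,-2) = 5.9126; S(2,-1) = 7.2785; S(2,+0) = 8.9600; S(2,+1) = 11.0300; S(2,+2) = 13.5782
  k=3: S(3,-3) = 4.8030; S(3,-2) = 5.9126; S(3,-1) = 7.2785; S(3,+0) = 8.9600; S(3,+1) = 11.0300; S(3,+2) = 13.5782; S(3,+3) = 16.7150
Terminal payoffs V(N, j) = max(S_T - K, 0):
  V(3,-3) = 0.000000; V(3,-2) = 0.000000; V(3,-1) = 0.000000; V(3,+0) = 0.230000; V(3,+1) = 2.299972; V(3,+2) = 4.848157; V(3,+3) = 7.985033
Backward induction: V(k, j) = exp(-r*dt) * [p_u * V(k+1, j+1) + p_m * V(k+1, j) + p_d * V(k+1, j-1)]
  V(2,-2) = exp(-r*dt) * [p_u*0.000000 + p_m*0.000000 + p_d*0.000000] = 0.000000
  V(2,-1) = exp(-r*dt) * [p_u*0.230000 + p_m*0.000000 + p_d*0.000000] = 0.041006
  V(2,+0) = exp(-r*dt) * [p_u*2.299972 + p_m*0.230000 + p_d*0.000000] = 0.561407
  V(2,+1) = exp(-r*dt) * [p_u*4.848157 + p_m*2.299972 + p_d*0.230000] = 2.412542
  V(2,+2) = exp(-r*dt) * [p_u*7.985033 + p_m*4.848157 + p_d*2.299972] = 4.960684
  V(1,-1) = exp(-r*dt) * [p_u*0.561407 + p_m*0.041006 + p_d*0.000000] = 0.127075
  V(1,+0) = exp(-r*dt) * [p_u*2.412542 + p_m*0.561407 + p_d*0.041006] = 0.805742
  V(1,+1) = exp(-r*dt) * [p_u*4.960684 + p_m*2.412542 + p_d*0.561407] = 2.556638
  V(0,+0) = exp(-r*dt) * [p_u*2.556638 + p_m*0.805742 + p_d*0.127075] = 1.005193


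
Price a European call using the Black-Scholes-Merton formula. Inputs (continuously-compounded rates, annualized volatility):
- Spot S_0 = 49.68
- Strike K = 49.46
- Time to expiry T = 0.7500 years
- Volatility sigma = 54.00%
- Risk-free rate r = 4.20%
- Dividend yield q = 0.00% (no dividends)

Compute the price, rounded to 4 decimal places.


Answer: Price = 9.9258

Derivation:
d1 = (ln(S/K) + (r - q + 0.5*sigma^2) * T) / (sigma * sqrt(T)) = 0.31067469
d2 = d1 - sigma * sqrt(T) = -0.15697902
exp(-rT) = 0.96899096; exp(-qT) = 1.00000000
C = S_0 * exp(-qT) * N(d1) - K * exp(-rT) * N(d2)
N(d1) = 0.62197603; N(d2) = 0.43763069
C = 49.6800 * 1.00000000 * 0.62197603 - 49.4600 * 0.96899096 * 0.43763069 = 9.9258


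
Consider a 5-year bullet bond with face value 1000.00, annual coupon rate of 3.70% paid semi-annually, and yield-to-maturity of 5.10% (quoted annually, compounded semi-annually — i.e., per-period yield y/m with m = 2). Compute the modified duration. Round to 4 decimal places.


Coupon per period c = face * coupon_rate / m = 18.500000
Periods per year m = 2; per-period yield y/m = 0.025500
Number of cashflows N = 10
Cashflows (t years, CF_t, discount factor 1/(1+y/m)^(m*t), PV):
  t = 0.5000: CF_t = 18.500000, DF = 0.975134, PV = 18.039980
  t = 1.0000: CF_t = 18.500000, DF = 0.950886, PV = 17.591400
  t = 1.5000: CF_t = 18.500000, DF = 0.927242, PV = 17.153973
  t = 2.0000: CF_t = 18.500000, DF = 0.904185, PV = 16.727424
  t = 2.5000: CF_t = 18.500000, DF = 0.881702, PV = 16.311481
  t = 3.0000: CF_t = 18.500000, DF = 0.859777, PV = 15.905881
  t = 3.5000: CF_t = 18.500000, DF = 0.838398, PV = 15.510367
  t = 4.0000: CF_t = 18.500000, DF = 0.817551, PV = 15.124688
  t = 4.5000: CF_t = 18.500000, DF = 0.797222, PV = 14.748598
  t = 5.0000: CF_t = 1018.500000, DF = 0.777398, PV = 791.779743
Price P = sum_t PV_t = 938.893536
First compute Macaulay numerator sum_t t * PV_t:
  t * PV_t at t = 0.5000: 9.019990
  t * PV_t at t = 1.0000: 17.591400
  t * PV_t at t = 1.5000: 25.730960
  t * PV_t at t = 2.0000: 33.454848
  t * PV_t at t = 2.5000: 40.778703
  t * PV_t at t = 3.0000: 47.717644
  t * PV_t at t = 3.5000: 54.286285
  t * PV_t at t = 4.0000: 60.498750
  t * PV_t at t = 4.5000: 66.368692
  t * PV_t at t = 5.0000: 3958.898713
Macaulay duration D = 4314.345986 / 938.893536 = 4.595139
Modified duration = D / (1 + y/m) = 4.595139 / (1 + 0.025500) = 4.480876

Answer: Modified duration = 4.4809


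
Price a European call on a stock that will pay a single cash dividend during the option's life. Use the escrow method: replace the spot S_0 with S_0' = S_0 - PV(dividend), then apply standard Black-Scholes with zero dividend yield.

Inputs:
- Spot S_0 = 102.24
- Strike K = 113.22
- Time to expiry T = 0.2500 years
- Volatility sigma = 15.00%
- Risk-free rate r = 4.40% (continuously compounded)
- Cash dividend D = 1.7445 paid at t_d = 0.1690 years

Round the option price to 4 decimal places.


PV(D) = D * exp(-r * t_d) = 1.7445 * 0.99259158 = 1.73157601
S_0' = S_0 - PV(D) = 102.2400 - 1.73157601 = 100.50842399
d1 = (ln(S_0'/K) + (r + sigma^2/2)*T) / (sigma*sqrt(T)) = -1.40371712
d2 = d1 - sigma*sqrt(T) = -1.47871712
exp(-rT) = 0.98906028
N(d1) = 0.08020155; N(d2) = 0.06960797
C = S_0' * N(d1) - K * exp(-rT) * N(d2) = 100.50842399 * 0.08020155 - 113.2200 * 0.98906028 * 0.06960797 = 0.2661

Answer: Price = 0.2661


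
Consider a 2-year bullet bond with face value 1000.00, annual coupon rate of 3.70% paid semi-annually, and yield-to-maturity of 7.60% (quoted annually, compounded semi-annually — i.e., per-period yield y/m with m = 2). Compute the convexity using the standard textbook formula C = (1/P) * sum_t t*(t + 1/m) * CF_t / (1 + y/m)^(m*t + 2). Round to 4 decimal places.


Answer: Convexity = 4.4674

Derivation:
Coupon per period c = face * coupon_rate / m = 18.500000
Periods per year m = 2; per-period yield y/m = 0.038000
Number of cashflows N = 4
Cashflows (t years, CF_t, discount factor 1/(1+y/m)^(m*t), PV):
  t = 0.5000: CF_t = 18.500000, DF = 0.963391, PV = 17.822736
  t = 1.0000: CF_t = 18.500000, DF = 0.928122, PV = 17.170266
  t = 1.5000: CF_t = 18.500000, DF = 0.894145, PV = 16.541682
  t = 2.0000: CF_t = 1018.500000, DF = 0.861411, PV = 877.347452
Price P = sum_t PV_t = 928.882136
Convexity numerator sum_t t*(t + 1/m) * CF_t / (1+y/m)^(m*t + 2):
  t = 0.5000: term = 8.270841
  t = 1.0000: term = 23.904165
  t = 1.5000: term = 46.058121
  t = 2.0000: term = 4071.429477
Convexity = (1/P) * sum = 4149.662604 / 928.882136 = 4.467373


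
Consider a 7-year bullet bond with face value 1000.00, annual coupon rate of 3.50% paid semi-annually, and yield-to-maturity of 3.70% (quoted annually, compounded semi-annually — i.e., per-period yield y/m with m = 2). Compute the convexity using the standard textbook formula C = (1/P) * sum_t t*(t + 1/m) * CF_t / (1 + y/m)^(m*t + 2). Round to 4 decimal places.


Answer: Convexity = 43.5719

Derivation:
Coupon per period c = face * coupon_rate / m = 17.500000
Periods per year m = 2; per-period yield y/m = 0.018500
Number of cashflows N = 14
Cashflows (t years, CF_t, discount factor 1/(1+y/m)^(m*t), PV):
  t = 0.5000: CF_t = 17.500000, DF = 0.981836, PV = 17.182131
  t = 1.0000: CF_t = 17.500000, DF = 0.964002, PV = 16.870035
  t = 1.5000: CF_t = 17.500000, DF = 0.946492, PV = 16.563608
  t = 2.0000: CF_t = 17.500000, DF = 0.929300, PV = 16.262747
  t = 2.5000: CF_t = 17.500000, DF = 0.912420, PV = 15.967351
  t = 3.0000: CF_t = 17.500000, DF = 0.895847, PV = 15.677321
  t = 3.5000: CF_t = 17.500000, DF = 0.879575, PV = 15.392559
  t = 4.0000: CF_t = 17.500000, DF = 0.863598, PV = 15.112969
  t = 4.5000: CF_t = 17.500000, DF = 0.847912, PV = 14.838457
  t = 5.0000: CF_t = 17.500000, DF = 0.832510, PV = 14.568932
  t = 5.5000: CF_t = 17.500000, DF = 0.817389, PV = 14.304302
  t = 6.0000: CF_t = 17.500000, DF = 0.802542, PV = 14.044480
  t = 6.5000: CF_t = 17.500000, DF = 0.787964, PV = 13.789376
  t = 7.0000: CF_t = 1017.500000, DF = 0.773652, PV = 787.190694
Price P = sum_t PV_t = 987.764961
Convexity numerator sum_t t*(t + 1/m) * CF_t / (1+y/m)^(m*t + 2):
  t = 0.5000: term = 8.281804
  t = 1.0000: term = 24.394121
  t = 1.5000: term = 47.902054
  t = 2.0000: term = 78.386605
  t = 2.5000: term = 115.444189
  t = 3.0000: term = 158.686171
  t = 3.5000: term = 207.738401
  t = 4.0000: term = 262.240775
  t = 4.5000: term = 321.846803
  t = 5.0000: term = 386.223186
  t = 5.5000: term = 455.049410
  t = 6.0000: term = 528.017345
  t = 6.5000: term = 604.830865
  t = 7.0000: term = 39839.803520
Convexity = (1/P) * sum = 43038.845250 / 987.764961 = 43.571950


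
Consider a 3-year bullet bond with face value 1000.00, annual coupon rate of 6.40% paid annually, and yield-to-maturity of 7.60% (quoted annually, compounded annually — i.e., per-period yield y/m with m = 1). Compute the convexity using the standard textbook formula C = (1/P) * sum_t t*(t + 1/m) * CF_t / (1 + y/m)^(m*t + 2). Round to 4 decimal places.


Answer: Convexity = 9.5388

Derivation:
Coupon per period c = face * coupon_rate / m = 64.000000
Periods per year m = 1; per-period yield y/m = 0.076000
Number of cashflows N = 3
Cashflows (t years, CF_t, discount factor 1/(1+y/m)^(m*t), PV):
  t = 1.0000: CF_t = 64.000000, DF = 0.929368, PV = 59.479554
  t = 2.0000: CF_t = 64.000000, DF = 0.863725, PV = 55.278396
  t = 3.0000: CF_t = 1064.000000, DF = 0.802718, PV = 854.092315
Price P = sum_t PV_t = 968.850264
Convexity numerator sum_t t*(t + 1/m) * CF_t / (1+y/m)^(m*t + 2):
  t = 1.0000: term = 102.747948
  t = 2.0000: term = 286.471973
  t = 3.0000: term = 8852.409944
Convexity = (1/P) * sum = 9241.629865 / 968.850264 = 9.538760


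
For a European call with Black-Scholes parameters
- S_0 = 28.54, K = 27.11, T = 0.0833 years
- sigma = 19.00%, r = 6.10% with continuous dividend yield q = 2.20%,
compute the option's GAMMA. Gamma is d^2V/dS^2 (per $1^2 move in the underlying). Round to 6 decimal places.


Answer: Gamma = 0.150614

Derivation:
d1 = 1.0240513045; d2 = 0.9692139997
phi(d1) = 0.2361521283; exp(-qT) = 0.9981690782; exp(-rT) = 0.9949315880
Gamma = exp(-qT) * phi(d1) / (S * sigma * sqrt(T)) = 0.9981690782 * 0.2361521283 / (28.5400 * 0.1900 * 0.2886173938) = 0.150614


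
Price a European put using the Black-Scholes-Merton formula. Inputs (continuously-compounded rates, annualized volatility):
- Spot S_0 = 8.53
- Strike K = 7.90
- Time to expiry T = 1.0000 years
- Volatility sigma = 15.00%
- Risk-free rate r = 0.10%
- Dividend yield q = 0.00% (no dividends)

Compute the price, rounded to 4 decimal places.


d1 = (ln(S/K) + (r - q + 0.5*sigma^2) * T) / (sigma * sqrt(T)) = 0.59317735
d2 = d1 - sigma * sqrt(T) = 0.44317735
exp(-rT) = 0.99900050; exp(-qT) = 1.00000000
P = K * exp(-rT) * N(-d2) - S_0 * exp(-qT) * N(-d1)
N(-d1) = 0.27653124; N(-d2) = 0.32881873
P = 7.9000 * 0.99900050 * 0.32881873 - 8.5300 * 1.00000000 * 0.27653124 = 0.2363

Answer: Price = 0.2363


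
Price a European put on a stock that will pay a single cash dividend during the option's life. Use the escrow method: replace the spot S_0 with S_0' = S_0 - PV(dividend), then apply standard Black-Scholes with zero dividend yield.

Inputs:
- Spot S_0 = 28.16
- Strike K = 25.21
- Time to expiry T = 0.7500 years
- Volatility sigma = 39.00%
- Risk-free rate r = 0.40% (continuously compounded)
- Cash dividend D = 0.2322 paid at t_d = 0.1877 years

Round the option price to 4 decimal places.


PV(D) = D * exp(-r * t_d) = 0.2322 * 0.99924948 = 0.23202573
S_0' = S_0 - PV(D) = 28.1600 - 0.23202573 = 27.92797427
d1 = (ln(S_0'/K) + (r + sigma^2/2)*T) / (sigma*sqrt(T)) = 0.48090496
d2 = d1 - sigma*sqrt(T) = 0.14315506
exp(-rT) = 0.99700450
N(-d1) = 0.31529202; N(-d2) = 0.44308386
P = K * exp(-rT) * N(-d2) - S_0' * N(-d1) = 25.2100 * 0.99700450 * 0.44308386 - 27.92797427 * 0.31529202 = 2.3312

Answer: Price = 2.3312


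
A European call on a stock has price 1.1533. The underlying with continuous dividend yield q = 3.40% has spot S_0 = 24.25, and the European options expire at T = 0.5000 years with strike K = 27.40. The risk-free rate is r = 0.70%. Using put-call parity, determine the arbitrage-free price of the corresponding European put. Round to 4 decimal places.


Put-call parity: C - P = S_0 * exp(-qT) - K * exp(-rT).
S_0 * exp(-qT) = 24.2500 * 0.98314368 = 23.84123435
K * exp(-rT) = 27.4000 * 0.99650612 = 27.30426763
P = C - S*exp(-qT) + K*exp(-rT)
P = 1.1533 - 23.84123435 + 27.30426763 = 4.6163

Answer: Put price = 4.6163
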